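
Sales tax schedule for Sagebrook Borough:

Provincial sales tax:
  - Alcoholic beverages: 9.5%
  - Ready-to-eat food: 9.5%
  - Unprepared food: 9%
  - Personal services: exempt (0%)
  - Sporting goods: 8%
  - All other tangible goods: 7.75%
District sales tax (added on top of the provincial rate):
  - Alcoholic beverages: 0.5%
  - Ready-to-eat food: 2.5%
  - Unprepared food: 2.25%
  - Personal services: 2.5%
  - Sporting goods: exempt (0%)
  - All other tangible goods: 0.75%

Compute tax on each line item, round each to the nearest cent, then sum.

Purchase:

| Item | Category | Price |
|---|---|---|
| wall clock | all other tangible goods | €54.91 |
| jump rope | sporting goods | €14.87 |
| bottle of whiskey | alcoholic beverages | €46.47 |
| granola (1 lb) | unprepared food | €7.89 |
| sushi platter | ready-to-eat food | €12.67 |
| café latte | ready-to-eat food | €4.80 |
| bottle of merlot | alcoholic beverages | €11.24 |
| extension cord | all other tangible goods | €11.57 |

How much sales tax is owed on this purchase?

€15.60

Wall clock €54.91: all other tangible goods → 7.75% + 0.75% district = 8.5% → €4.67
Jump rope €14.87: sporting goods → 8% + 0% district = 8% → €1.19
Bottle of whiskey €46.47: alcoholic beverages → 9.5% + 0.5% district = 10% → €4.65
Granola (1 lb) €7.89: unprepared food → 9% + 2.25% district = 11.25% → €0.89
Sushi platter €12.67: ready-to-eat food → 9.5% + 2.5% district = 12% → €1.52
Café latte €4.80: ready-to-eat food → 9.5% + 2.5% district = 12% → €0.58
Bottle of merlot €11.24: alcoholic beverages → 9.5% + 0.5% district = 10% → €1.12
Extension cord €11.57: all other tangible goods → 7.75% + 0.75% district = 8.5% → €0.98
Total tax = €4.67 + €1.19 + €4.65 + €0.89 + €1.52 + €0.58 + €1.12 + €0.98 = €15.60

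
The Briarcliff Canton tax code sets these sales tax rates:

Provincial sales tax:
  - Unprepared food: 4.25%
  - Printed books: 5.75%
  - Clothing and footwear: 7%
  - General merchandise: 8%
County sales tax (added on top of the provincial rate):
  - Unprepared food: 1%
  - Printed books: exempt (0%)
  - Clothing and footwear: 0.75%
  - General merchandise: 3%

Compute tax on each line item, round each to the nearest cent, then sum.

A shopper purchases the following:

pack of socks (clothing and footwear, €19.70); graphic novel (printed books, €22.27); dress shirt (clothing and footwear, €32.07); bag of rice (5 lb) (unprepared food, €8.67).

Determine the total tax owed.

Pack of socks €19.70: clothing and footwear → 7% + 0.75% county = 7.75% → €1.53
Graphic novel €22.27: printed books → 5.75% + 0% county = 5.75% → €1.28
Dress shirt €32.07: clothing and footwear → 7% + 0.75% county = 7.75% → €2.49
Bag of rice (5 lb) €8.67: unprepared food → 4.25% + 1% county = 5.25% → €0.46
Total tax = €1.53 + €1.28 + €2.49 + €0.46 = €5.76

€5.76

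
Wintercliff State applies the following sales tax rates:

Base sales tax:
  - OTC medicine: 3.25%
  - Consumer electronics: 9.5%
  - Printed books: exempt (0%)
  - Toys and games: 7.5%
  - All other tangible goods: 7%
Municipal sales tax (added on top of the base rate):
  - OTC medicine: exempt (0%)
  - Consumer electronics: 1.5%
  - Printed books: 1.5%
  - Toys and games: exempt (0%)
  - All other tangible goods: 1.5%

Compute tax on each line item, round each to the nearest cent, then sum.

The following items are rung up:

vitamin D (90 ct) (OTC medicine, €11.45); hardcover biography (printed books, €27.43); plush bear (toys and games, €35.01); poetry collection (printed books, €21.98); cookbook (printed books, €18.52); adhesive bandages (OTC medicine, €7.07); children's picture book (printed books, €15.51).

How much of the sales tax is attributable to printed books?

Hardcover biography €27.43: printed books → 0% + 1.5% municipal = 1.5% → €0.41
Poetry collection €21.98: printed books → 0% + 1.5% municipal = 1.5% → €0.33
Cookbook €18.52: printed books → 0% + 1.5% municipal = 1.5% → €0.28
Children's picture book €15.51: printed books → 0% + 1.5% municipal = 1.5% → €0.23
Tax on printed books = €0.41 + €0.33 + €0.28 + €0.23 = €1.25

€1.25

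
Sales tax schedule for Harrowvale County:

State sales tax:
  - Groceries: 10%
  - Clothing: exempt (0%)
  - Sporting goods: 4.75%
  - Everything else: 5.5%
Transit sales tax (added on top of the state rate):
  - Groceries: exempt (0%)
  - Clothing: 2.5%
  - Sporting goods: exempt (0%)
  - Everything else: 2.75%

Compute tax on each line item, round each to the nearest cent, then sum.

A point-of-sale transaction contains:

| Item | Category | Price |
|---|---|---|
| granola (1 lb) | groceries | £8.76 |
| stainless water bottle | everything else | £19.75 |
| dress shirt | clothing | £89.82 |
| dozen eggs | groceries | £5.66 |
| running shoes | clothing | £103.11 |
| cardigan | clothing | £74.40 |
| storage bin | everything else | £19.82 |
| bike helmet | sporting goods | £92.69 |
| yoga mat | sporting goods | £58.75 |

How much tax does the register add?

£18.60

Granola (1 lb) £8.76: groceries → 10% + 0% transit = 10% → £0.88
Stainless water bottle £19.75: everything else → 5.5% + 2.75% transit = 8.25% → £1.63
Dress shirt £89.82: clothing → 0% + 2.5% transit = 2.5% → £2.25
Dozen eggs £5.66: groceries → 10% + 0% transit = 10% → £0.57
Running shoes £103.11: clothing → 0% + 2.5% transit = 2.5% → £2.58
Cardigan £74.40: clothing → 0% + 2.5% transit = 2.5% → £1.86
Storage bin £19.82: everything else → 5.5% + 2.75% transit = 8.25% → £1.64
Bike helmet £92.69: sporting goods → 4.75% + 0% transit = 4.75% → £4.40
Yoga mat £58.75: sporting goods → 4.75% + 0% transit = 4.75% → £2.79
Total tax = £0.88 + £1.63 + £2.25 + £0.57 + £2.58 + £1.86 + £1.64 + £4.40 + £2.79 = £18.60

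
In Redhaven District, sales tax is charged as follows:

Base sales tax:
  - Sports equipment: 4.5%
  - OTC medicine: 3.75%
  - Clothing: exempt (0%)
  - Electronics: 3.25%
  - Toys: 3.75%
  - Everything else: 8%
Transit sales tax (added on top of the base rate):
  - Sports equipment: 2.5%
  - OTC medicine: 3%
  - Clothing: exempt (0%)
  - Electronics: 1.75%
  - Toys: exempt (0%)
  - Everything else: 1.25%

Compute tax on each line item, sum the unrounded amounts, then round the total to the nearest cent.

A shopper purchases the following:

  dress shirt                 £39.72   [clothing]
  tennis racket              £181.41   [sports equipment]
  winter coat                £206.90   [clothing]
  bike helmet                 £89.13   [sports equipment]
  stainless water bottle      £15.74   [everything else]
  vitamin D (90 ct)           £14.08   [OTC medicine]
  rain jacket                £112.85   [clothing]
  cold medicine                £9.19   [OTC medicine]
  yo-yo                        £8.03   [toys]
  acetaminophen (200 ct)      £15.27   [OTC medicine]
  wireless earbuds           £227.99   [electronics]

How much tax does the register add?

Dress shirt £39.72: clothing → 0% + 0% transit = 0% → £0.00
Tennis racket £181.41: sports equipment → 4.5% + 2.5% transit = 7% → £12.6987
Winter coat £206.90: clothing → 0% + 0% transit = 0% → £0.00
Bike helmet £89.13: sports equipment → 4.5% + 2.5% transit = 7% → £6.2391
Stainless water bottle £15.74: everything else → 8% + 1.25% transit = 9.25% → £1.45595
Vitamin D (90 ct) £14.08: OTC medicine → 3.75% + 3% transit = 6.75% → £0.9504
Rain jacket £112.85: clothing → 0% + 0% transit = 0% → £0.00
Cold medicine £9.19: OTC medicine → 3.75% + 3% transit = 6.75% → £0.620325
Yo-yo £8.03: toys → 3.75% + 0% transit = 3.75% → £0.301125
Acetaminophen (200 ct) £15.27: OTC medicine → 3.75% + 3% transit = 6.75% → £1.030725
Wireless earbuds £227.99: electronics → 3.25% + 1.75% transit = 5% → £11.3995
Unrounded tax sum = £34.695825 → £34.70

£34.70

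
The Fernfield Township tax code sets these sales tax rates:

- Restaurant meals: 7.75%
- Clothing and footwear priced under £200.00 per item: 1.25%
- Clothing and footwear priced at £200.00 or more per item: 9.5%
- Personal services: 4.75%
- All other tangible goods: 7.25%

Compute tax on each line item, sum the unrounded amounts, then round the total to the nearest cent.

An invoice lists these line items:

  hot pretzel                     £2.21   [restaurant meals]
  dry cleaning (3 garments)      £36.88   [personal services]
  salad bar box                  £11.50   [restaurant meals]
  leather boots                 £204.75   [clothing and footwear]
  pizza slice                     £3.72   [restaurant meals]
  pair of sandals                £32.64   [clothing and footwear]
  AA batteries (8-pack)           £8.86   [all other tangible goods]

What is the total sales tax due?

Hot pretzel £2.21: restaurant meals → 7.75% → £0.171275
Dry cleaning (3 garments) £36.88: personal services → 4.75% → £1.7518
Salad bar box £11.50: restaurant meals → 7.75% → £0.89125
Leather boots £204.75: clothing and footwear, £200.00 or more → 9.5% → £19.45125
Pizza slice £3.72: restaurant meals → 7.75% → £0.2883
Pair of sandals £32.64: clothing and footwear, under £200.00 → 1.25% → £0.408
AA batteries (8-pack) £8.86: all other tangible goods → 7.25% → £0.64235
Unrounded tax sum = £23.604225 → £23.60

£23.60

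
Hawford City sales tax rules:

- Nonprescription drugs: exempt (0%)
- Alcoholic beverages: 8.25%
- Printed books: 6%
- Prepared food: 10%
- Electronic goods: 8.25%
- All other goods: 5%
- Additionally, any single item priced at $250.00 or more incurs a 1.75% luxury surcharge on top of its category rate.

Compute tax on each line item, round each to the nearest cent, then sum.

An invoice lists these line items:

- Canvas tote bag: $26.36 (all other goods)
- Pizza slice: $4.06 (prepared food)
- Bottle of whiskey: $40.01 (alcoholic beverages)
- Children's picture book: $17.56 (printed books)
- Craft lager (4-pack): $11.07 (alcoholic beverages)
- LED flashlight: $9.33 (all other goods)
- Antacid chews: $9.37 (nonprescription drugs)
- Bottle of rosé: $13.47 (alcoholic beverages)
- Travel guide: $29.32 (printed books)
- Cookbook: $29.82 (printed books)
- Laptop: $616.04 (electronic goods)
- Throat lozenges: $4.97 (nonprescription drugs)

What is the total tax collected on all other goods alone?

Canvas tote bag $26.36: all other goods → 5% → $1.32
LED flashlight $9.33: all other goods → 5% → $0.47
Tax on all other goods = $1.32 + $0.47 = $1.79

$1.79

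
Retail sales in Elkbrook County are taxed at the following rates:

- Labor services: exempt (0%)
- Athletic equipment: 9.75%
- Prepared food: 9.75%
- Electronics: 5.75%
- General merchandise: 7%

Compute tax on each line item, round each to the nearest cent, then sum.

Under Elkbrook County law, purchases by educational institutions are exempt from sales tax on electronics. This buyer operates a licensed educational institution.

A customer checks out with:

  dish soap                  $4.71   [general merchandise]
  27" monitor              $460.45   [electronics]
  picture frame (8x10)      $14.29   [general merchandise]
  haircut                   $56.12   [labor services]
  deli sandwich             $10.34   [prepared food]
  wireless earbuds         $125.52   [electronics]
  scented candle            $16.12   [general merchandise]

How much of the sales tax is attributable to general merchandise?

$2.46

Dish soap $4.71: general merchandise → 7% → $0.33
Picture frame (8x10) $14.29: general merchandise → 7% → $1.00
Scented candle $16.12: general merchandise → 7% → $1.13
Tax on general merchandise = $0.33 + $1.00 + $1.13 = $2.46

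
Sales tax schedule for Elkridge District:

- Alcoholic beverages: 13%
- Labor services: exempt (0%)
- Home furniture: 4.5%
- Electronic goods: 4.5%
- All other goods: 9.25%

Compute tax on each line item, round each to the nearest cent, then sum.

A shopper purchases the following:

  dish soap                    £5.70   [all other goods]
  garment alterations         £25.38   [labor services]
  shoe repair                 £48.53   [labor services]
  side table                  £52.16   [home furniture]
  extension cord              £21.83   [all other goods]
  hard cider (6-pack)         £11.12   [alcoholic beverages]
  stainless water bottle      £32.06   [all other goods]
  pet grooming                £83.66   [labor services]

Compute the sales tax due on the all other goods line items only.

Dish soap £5.70: all other goods → 9.25% → £0.53
Extension cord £21.83: all other goods → 9.25% → £2.02
Stainless water bottle £32.06: all other goods → 9.25% → £2.97
Tax on all other goods = £0.53 + £2.02 + £2.97 = £5.52

£5.52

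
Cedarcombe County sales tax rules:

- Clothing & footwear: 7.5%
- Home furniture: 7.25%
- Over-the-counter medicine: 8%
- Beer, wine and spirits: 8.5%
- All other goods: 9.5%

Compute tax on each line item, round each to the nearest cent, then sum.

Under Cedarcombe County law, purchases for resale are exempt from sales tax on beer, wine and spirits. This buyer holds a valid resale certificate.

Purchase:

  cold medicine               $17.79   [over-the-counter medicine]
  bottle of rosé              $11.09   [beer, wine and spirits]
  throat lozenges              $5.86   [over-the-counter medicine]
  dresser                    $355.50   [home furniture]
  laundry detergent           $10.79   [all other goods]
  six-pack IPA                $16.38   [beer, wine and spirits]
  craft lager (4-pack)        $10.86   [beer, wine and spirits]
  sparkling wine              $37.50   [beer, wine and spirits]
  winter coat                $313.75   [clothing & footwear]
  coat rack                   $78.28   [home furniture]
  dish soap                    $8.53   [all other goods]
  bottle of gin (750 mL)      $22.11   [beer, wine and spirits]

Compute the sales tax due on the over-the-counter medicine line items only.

Cold medicine $17.79: over-the-counter medicine → 8% → $1.42
Throat lozenges $5.86: over-the-counter medicine → 8% → $0.47
Tax on over-the-counter medicine = $1.42 + $0.47 = $1.89

$1.89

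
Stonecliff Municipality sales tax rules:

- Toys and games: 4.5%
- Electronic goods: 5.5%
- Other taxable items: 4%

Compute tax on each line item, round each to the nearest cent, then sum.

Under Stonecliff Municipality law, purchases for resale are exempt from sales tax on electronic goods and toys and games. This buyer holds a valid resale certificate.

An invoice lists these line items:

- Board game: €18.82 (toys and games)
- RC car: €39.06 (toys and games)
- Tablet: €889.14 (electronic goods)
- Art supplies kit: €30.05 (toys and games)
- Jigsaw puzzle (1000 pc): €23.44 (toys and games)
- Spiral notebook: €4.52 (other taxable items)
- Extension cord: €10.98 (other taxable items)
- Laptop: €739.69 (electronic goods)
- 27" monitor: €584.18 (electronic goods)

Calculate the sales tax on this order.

€0.62

Board game €18.82: toys and games, buyer-exempt → 0% → €0.00
RC car €39.06: toys and games, buyer-exempt → 0% → €0.00
Tablet €889.14: electronic goods, buyer-exempt → 0% → €0.00
Art supplies kit €30.05: toys and games, buyer-exempt → 0% → €0.00
Jigsaw puzzle (1000 pc) €23.44: toys and games, buyer-exempt → 0% → €0.00
Spiral notebook €4.52: other taxable items → 4% → €0.18
Extension cord €10.98: other taxable items → 4% → €0.44
Laptop €739.69: electronic goods, buyer-exempt → 0% → €0.00
27" monitor €584.18: electronic goods, buyer-exempt → 0% → €0.00
Total tax = €0.18 + €0.44 = €0.62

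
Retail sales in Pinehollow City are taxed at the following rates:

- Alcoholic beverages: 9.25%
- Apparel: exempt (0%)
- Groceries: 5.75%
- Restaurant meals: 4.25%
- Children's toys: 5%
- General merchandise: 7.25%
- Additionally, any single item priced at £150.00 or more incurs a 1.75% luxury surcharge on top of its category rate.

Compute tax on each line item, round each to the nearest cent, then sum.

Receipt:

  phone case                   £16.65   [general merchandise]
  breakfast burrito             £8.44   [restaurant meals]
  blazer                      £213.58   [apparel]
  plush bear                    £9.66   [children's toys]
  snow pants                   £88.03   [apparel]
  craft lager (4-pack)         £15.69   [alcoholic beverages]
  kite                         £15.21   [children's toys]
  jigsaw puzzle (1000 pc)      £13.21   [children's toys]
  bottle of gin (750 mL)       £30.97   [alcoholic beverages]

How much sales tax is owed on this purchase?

Phone case £16.65: general merchandise → 7.25% → £1.21
Breakfast burrito £8.44: restaurant meals → 4.25% → £0.36
Blazer £213.58: apparel → 0% + 1.75% surcharge = 1.75% → £3.74
Plush bear £9.66: children's toys → 5% → £0.48
Snow pants £88.03: apparel → 0% → £0.00
Craft lager (4-pack) £15.69: alcoholic beverages → 9.25% → £1.45
Kite £15.21: children's toys → 5% → £0.76
Jigsaw puzzle (1000 pc) £13.21: children's toys → 5% → £0.66
Bottle of gin (750 mL) £30.97: alcoholic beverages → 9.25% → £2.86
Total tax = £1.21 + £0.36 + £3.74 + £0.48 + £1.45 + £0.76 + £0.66 + £2.86 = £11.52

£11.52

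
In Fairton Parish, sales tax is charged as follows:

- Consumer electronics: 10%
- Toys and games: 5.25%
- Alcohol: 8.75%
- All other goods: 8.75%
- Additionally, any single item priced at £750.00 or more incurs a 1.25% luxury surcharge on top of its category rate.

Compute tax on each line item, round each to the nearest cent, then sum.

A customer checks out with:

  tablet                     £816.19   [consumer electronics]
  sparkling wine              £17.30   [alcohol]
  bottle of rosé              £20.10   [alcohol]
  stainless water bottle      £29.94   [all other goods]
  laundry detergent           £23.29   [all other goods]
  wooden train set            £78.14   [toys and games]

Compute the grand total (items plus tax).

Tablet £816.19: consumer electronics → 10% + 1.25% surcharge = 11.25% → £91.82
Sparkling wine £17.30: alcohol → 8.75% → £1.51
Bottle of rosé £20.10: alcohol → 8.75% → £1.76
Stainless water bottle £29.94: all other goods → 8.75% → £2.62
Laundry detergent £23.29: all other goods → 8.75% → £2.04
Wooden train set £78.14: toys and games → 5.25% → £4.10
Subtotal = £984.96; tax = £103.85; total due = £1088.81

£1088.81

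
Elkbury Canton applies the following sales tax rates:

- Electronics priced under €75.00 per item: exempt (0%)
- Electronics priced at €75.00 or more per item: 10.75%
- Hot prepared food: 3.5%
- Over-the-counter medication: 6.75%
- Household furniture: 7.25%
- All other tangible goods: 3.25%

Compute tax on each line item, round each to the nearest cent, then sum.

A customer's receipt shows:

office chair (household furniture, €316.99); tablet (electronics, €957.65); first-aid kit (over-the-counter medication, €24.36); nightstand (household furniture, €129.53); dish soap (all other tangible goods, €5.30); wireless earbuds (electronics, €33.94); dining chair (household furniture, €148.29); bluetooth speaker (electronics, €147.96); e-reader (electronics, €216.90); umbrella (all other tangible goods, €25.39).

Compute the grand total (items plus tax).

€2194.25

Office chair €316.99: household furniture → 7.25% → €22.98
Tablet €957.65: electronics, €75.00 or more → 10.75% → €102.95
First-aid kit €24.36: over-the-counter medication → 6.75% → €1.64
Nightstand €129.53: household furniture → 7.25% → €9.39
Dish soap €5.30: all other tangible goods → 3.25% → €0.17
Wireless earbuds €33.94: electronics, under €75.00 → 0% → €0.00
Dining chair €148.29: household furniture → 7.25% → €10.75
Bluetooth speaker €147.96: electronics, €75.00 or more → 10.75% → €15.91
E-reader €216.90: electronics, €75.00 or more → 10.75% → €23.32
Umbrella €25.39: all other tangible goods → 3.25% → €0.83
Subtotal = €2006.31; tax = €187.94; total due = €2194.25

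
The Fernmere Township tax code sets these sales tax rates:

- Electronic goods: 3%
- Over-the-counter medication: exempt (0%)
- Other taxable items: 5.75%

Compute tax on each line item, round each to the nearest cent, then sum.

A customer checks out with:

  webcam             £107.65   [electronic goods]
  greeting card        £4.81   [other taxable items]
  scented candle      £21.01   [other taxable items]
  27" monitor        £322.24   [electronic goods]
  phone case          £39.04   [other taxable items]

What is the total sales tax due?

Webcam £107.65: electronic goods → 3% → £3.23
Greeting card £4.81: other taxable items → 5.75% → £0.28
Scented candle £21.01: other taxable items → 5.75% → £1.21
27" monitor £322.24: electronic goods → 3% → £9.67
Phone case £39.04: other taxable items → 5.75% → £2.24
Total tax = £3.23 + £0.28 + £1.21 + £9.67 + £2.24 = £16.63

£16.63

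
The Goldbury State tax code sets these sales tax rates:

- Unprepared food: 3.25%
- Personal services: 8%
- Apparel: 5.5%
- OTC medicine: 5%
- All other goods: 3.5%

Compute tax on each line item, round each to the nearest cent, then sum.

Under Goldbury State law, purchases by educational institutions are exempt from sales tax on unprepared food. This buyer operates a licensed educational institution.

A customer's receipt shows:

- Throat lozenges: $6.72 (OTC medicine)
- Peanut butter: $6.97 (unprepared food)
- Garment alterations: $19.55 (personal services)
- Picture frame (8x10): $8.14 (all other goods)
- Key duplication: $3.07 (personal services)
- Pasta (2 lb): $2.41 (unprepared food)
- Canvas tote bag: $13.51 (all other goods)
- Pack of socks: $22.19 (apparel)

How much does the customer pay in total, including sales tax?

Throat lozenges $6.72: OTC medicine → 5% → $0.34
Peanut butter $6.97: unprepared food, buyer-exempt → 0% → $0.00
Garment alterations $19.55: personal services → 8% → $1.56
Picture frame (8x10) $8.14: all other goods → 3.5% → $0.28
Key duplication $3.07: personal services → 8% → $0.25
Pasta (2 lb) $2.41: unprepared food, buyer-exempt → 0% → $0.00
Canvas tote bag $13.51: all other goods → 3.5% → $0.47
Pack of socks $22.19: apparel → 5.5% → $1.22
Subtotal = $82.56; tax = $4.12; total due = $86.68

$86.68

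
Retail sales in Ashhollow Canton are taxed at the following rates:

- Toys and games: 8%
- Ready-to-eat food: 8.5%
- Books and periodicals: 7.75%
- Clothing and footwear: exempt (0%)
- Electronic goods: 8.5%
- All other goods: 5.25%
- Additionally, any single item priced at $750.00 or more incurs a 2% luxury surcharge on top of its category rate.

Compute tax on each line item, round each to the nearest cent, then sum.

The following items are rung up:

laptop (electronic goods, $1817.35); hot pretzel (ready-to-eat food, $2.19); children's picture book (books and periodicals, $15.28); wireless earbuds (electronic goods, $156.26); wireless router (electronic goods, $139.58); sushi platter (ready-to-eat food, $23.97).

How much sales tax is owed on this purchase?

Laptop $1817.35: electronic goods → 8.5% + 2% surcharge = 10.5% → $190.82
Hot pretzel $2.19: ready-to-eat food → 8.5% → $0.19
Children's picture book $15.28: books and periodicals → 7.75% → $1.18
Wireless earbuds $156.26: electronic goods → 8.5% → $13.28
Wireless router $139.58: electronic goods → 8.5% → $11.86
Sushi platter $23.97: ready-to-eat food → 8.5% → $2.04
Total tax = $190.82 + $0.19 + $1.18 + $13.28 + $11.86 + $2.04 = $219.37

$219.37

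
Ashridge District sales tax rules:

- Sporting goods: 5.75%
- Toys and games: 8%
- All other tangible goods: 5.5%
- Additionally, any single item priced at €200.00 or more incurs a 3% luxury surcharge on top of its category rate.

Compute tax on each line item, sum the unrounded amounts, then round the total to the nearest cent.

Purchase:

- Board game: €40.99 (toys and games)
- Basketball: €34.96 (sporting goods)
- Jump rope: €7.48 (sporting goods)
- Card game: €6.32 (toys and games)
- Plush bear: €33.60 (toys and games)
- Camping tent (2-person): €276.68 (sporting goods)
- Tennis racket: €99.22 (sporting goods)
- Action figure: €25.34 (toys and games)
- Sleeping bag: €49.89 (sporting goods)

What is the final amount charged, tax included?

Board game €40.99: toys and games → 8% → €3.2792
Basketball €34.96: sporting goods → 5.75% → €2.0102
Jump rope €7.48: sporting goods → 5.75% → €0.4301
Card game €6.32: toys and games → 8% → €0.5056
Plush bear €33.60: toys and games → 8% → €2.688
Camping tent (2-person) €276.68: sporting goods → 5.75% + 3% surcharge = 8.75% → €24.2095
Tennis racket €99.22: sporting goods → 5.75% → €5.70515
Action figure €25.34: toys and games → 8% → €2.0272
Sleeping bag €49.89: sporting goods → 5.75% → €2.868675
Subtotal = €574.48; unrounded tax = €43.723625 → €43.72; total due = €618.20

€618.20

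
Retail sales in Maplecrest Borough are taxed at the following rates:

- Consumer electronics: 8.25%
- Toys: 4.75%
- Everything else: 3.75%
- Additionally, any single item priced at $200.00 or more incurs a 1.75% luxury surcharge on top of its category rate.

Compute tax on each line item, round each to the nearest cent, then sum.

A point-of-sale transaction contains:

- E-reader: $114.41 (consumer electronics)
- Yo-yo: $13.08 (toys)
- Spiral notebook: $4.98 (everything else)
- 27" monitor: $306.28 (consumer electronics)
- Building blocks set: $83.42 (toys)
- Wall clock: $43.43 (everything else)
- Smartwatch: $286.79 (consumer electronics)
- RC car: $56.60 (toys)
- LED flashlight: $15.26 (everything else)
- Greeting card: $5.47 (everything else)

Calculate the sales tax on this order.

$78.62

E-reader $114.41: consumer electronics → 8.25% → $9.44
Yo-yo $13.08: toys → 4.75% → $0.62
Spiral notebook $4.98: everything else → 3.75% → $0.19
27" monitor $306.28: consumer electronics → 8.25% + 1.75% surcharge = 10% → $30.63
Building blocks set $83.42: toys → 4.75% → $3.96
Wall clock $43.43: everything else → 3.75% → $1.63
Smartwatch $286.79: consumer electronics → 8.25% + 1.75% surcharge = 10% → $28.68
RC car $56.60: toys → 4.75% → $2.69
LED flashlight $15.26: everything else → 3.75% → $0.57
Greeting card $5.47: everything else → 3.75% → $0.21
Total tax = $9.44 + $0.62 + $0.19 + $30.63 + $3.96 + $1.63 + $28.68 + $2.69 + $0.57 + $0.21 = $78.62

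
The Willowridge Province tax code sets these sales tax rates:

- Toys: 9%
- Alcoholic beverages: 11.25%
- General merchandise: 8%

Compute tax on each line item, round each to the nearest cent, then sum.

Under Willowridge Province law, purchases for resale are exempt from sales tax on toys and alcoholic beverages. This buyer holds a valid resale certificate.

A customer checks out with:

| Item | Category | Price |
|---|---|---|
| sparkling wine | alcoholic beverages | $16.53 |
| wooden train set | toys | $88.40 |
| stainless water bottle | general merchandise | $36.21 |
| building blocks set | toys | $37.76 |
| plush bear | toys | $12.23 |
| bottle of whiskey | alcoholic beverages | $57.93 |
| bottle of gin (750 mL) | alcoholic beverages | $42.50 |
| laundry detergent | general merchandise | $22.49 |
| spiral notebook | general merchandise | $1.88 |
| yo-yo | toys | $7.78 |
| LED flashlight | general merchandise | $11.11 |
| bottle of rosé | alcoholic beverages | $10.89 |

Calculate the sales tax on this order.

$5.74

Sparkling wine $16.53: alcoholic beverages, buyer-exempt → 0% → $0.00
Wooden train set $88.40: toys, buyer-exempt → 0% → $0.00
Stainless water bottle $36.21: general merchandise → 8% → $2.90
Building blocks set $37.76: toys, buyer-exempt → 0% → $0.00
Plush bear $12.23: toys, buyer-exempt → 0% → $0.00
Bottle of whiskey $57.93: alcoholic beverages, buyer-exempt → 0% → $0.00
Bottle of gin (750 mL) $42.50: alcoholic beverages, buyer-exempt → 0% → $0.00
Laundry detergent $22.49: general merchandise → 8% → $1.80
Spiral notebook $1.88: general merchandise → 8% → $0.15
Yo-yo $7.78: toys, buyer-exempt → 0% → $0.00
LED flashlight $11.11: general merchandise → 8% → $0.89
Bottle of rosé $10.89: alcoholic beverages, buyer-exempt → 0% → $0.00
Total tax = $2.90 + $1.80 + $0.15 + $0.89 = $5.74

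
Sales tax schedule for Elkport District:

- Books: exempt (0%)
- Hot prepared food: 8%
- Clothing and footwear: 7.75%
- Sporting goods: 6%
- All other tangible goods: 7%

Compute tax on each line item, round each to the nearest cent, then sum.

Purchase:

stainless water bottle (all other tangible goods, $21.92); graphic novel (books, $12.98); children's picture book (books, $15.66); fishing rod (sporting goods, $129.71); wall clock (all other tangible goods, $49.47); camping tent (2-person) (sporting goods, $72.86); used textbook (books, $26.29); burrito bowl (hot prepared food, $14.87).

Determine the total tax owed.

Stainless water bottle $21.92: all other tangible goods → 7% → $1.53
Graphic novel $12.98: books → 0% → $0.00
Children's picture book $15.66: books → 0% → $0.00
Fishing rod $129.71: sporting goods → 6% → $7.78
Wall clock $49.47: all other tangible goods → 7% → $3.46
Camping tent (2-person) $72.86: sporting goods → 6% → $4.37
Used textbook $26.29: books → 0% → $0.00
Burrito bowl $14.87: hot prepared food → 8% → $1.19
Total tax = $1.53 + $7.78 + $3.46 + $4.37 + $1.19 = $18.33

$18.33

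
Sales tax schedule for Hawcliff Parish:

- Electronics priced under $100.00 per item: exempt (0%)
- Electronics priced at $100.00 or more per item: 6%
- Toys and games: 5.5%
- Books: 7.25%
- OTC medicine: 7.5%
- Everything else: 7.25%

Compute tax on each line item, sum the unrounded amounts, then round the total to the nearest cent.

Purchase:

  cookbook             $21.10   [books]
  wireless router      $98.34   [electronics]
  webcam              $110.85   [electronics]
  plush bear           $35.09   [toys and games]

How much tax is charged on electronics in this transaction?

$6.65

Wireless router $98.34: electronics, under $100.00 → 0% → $0.00
Webcam $110.85: electronics, $100.00 or more → 6% → $6.651
Tax on electronics: unrounded sum = $6.651 → $6.65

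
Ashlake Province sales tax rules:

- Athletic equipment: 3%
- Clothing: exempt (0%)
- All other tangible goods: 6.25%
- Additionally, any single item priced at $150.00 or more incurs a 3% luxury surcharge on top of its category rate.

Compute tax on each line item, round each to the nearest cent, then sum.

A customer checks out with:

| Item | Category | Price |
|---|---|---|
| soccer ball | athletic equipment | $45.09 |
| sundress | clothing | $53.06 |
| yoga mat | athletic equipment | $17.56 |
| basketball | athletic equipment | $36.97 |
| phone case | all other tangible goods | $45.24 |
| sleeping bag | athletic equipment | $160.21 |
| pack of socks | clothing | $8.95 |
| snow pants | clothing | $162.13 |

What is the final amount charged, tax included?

Soccer ball $45.09: athletic equipment → 3% → $1.35
Sundress $53.06: clothing → 0% → $0.00
Yoga mat $17.56: athletic equipment → 3% → $0.53
Basketball $36.97: athletic equipment → 3% → $1.11
Phone case $45.24: all other tangible goods → 6.25% → $2.83
Sleeping bag $160.21: athletic equipment → 3% + 3% surcharge = 6% → $9.61
Pack of socks $8.95: clothing → 0% → $0.00
Snow pants $162.13: clothing → 0% + 3% surcharge = 3% → $4.86
Subtotal = $529.21; tax = $20.29; total due = $549.50

$549.50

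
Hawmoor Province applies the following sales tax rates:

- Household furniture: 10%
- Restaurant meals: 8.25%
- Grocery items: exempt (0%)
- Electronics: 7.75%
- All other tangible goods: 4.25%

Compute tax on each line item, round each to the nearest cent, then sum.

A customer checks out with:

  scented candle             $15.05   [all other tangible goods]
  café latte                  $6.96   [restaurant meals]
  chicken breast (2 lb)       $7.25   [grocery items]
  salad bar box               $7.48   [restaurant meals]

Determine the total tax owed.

Scented candle $15.05: all other tangible goods → 4.25% → $0.64
Café latte $6.96: restaurant meals → 8.25% → $0.57
Chicken breast (2 lb) $7.25: grocery items → 0% → $0.00
Salad bar box $7.48: restaurant meals → 8.25% → $0.62
Total tax = $0.64 + $0.57 + $0.62 = $1.83

$1.83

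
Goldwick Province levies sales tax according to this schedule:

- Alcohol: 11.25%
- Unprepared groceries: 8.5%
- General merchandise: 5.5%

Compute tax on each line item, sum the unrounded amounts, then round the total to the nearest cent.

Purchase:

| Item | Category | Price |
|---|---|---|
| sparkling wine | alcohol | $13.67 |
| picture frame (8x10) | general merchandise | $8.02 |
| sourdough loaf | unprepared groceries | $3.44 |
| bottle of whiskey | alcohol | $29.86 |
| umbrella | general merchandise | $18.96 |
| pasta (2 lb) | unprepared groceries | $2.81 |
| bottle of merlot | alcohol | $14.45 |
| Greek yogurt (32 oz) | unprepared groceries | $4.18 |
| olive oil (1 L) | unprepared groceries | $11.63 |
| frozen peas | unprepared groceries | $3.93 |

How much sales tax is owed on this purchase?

Sparkling wine $13.67: alcohol → 11.25% → $1.537875
Picture frame (8x10) $8.02: general merchandise → 5.5% → $0.4411
Sourdough loaf $3.44: unprepared groceries → 8.5% → $0.2924
Bottle of whiskey $29.86: alcohol → 11.25% → $3.35925
Umbrella $18.96: general merchandise → 5.5% → $1.0428
Pasta (2 lb) $2.81: unprepared groceries → 8.5% → $0.23885
Bottle of merlot $14.45: alcohol → 11.25% → $1.625625
Greek yogurt (32 oz) $4.18: unprepared groceries → 8.5% → $0.3553
Olive oil (1 L) $11.63: unprepared groceries → 8.5% → $0.98855
Frozen peas $3.93: unprepared groceries → 8.5% → $0.33405
Unrounded tax sum = $10.2158 → $10.22

$10.22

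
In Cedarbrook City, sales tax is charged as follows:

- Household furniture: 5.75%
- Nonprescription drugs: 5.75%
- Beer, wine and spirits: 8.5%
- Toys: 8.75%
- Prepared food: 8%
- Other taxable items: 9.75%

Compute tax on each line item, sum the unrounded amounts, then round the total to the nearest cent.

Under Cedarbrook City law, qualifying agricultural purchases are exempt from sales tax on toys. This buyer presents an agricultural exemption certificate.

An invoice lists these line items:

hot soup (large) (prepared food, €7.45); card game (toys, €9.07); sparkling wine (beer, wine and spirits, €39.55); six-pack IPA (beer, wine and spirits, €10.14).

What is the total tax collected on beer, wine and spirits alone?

Sparkling wine €39.55: beer, wine and spirits → 8.5% → €3.36175
Six-pack IPA €10.14: beer, wine and spirits → 8.5% → €0.8619
Tax on beer, wine and spirits: unrounded sum = €4.22365 → €4.22

€4.22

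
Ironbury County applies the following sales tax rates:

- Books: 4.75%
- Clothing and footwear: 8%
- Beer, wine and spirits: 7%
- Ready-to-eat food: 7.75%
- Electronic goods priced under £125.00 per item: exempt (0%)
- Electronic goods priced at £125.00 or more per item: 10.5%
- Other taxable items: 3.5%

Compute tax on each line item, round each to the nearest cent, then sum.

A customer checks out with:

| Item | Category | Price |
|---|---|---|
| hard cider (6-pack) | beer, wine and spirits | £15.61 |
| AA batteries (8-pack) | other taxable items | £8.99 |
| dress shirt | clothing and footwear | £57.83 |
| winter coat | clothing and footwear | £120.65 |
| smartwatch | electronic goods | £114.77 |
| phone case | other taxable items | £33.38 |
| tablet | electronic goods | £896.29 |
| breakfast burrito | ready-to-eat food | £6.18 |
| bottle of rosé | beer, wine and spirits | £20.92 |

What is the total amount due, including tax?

£1387.52

Hard cider (6-pack) £15.61: beer, wine and spirits → 7% → £1.09
AA batteries (8-pack) £8.99: other taxable items → 3.5% → £0.31
Dress shirt £57.83: clothing and footwear → 8% → £4.63
Winter coat £120.65: clothing and footwear → 8% → £9.65
Smartwatch £114.77: electronic goods, under £125.00 → 0% → £0.00
Phone case £33.38: other taxable items → 3.5% → £1.17
Tablet £896.29: electronic goods, £125.00 or more → 10.5% → £94.11
Breakfast burrito £6.18: ready-to-eat food → 7.75% → £0.48
Bottle of rosé £20.92: beer, wine and spirits → 7% → £1.46
Subtotal = £1274.62; tax = £112.90; total due = £1387.52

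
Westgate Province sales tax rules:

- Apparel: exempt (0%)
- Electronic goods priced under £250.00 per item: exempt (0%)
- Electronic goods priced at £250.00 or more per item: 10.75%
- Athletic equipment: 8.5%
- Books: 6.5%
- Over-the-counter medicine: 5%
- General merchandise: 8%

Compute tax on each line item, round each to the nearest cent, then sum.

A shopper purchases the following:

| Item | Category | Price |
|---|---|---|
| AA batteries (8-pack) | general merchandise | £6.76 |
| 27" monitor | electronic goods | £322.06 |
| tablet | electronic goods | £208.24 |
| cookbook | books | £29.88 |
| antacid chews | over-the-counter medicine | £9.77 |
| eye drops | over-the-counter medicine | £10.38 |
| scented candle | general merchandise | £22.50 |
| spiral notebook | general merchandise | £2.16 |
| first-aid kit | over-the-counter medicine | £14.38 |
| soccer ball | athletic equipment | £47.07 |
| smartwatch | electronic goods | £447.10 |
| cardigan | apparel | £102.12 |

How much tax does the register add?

AA batteries (8-pack) £6.76: general merchandise → 8% → £0.54
27" monitor £322.06: electronic goods, £250.00 or more → 10.75% → £34.62
Tablet £208.24: electronic goods, under £250.00 → 0% → £0.00
Cookbook £29.88: books → 6.5% → £1.94
Antacid chews £9.77: over-the-counter medicine → 5% → £0.49
Eye drops £10.38: over-the-counter medicine → 5% → £0.52
Scented candle £22.50: general merchandise → 8% → £1.80
Spiral notebook £2.16: general merchandise → 8% → £0.17
First-aid kit £14.38: over-the-counter medicine → 5% → £0.72
Soccer ball £47.07: athletic equipment → 8.5% → £4.00
Smartwatch £447.10: electronic goods, £250.00 or more → 10.75% → £48.06
Cardigan £102.12: apparel → 0% → £0.00
Total tax = £0.54 + £34.62 + £1.94 + £0.49 + £0.52 + £1.80 + £0.17 + £0.72 + £4.00 + £48.06 = £92.86

£92.86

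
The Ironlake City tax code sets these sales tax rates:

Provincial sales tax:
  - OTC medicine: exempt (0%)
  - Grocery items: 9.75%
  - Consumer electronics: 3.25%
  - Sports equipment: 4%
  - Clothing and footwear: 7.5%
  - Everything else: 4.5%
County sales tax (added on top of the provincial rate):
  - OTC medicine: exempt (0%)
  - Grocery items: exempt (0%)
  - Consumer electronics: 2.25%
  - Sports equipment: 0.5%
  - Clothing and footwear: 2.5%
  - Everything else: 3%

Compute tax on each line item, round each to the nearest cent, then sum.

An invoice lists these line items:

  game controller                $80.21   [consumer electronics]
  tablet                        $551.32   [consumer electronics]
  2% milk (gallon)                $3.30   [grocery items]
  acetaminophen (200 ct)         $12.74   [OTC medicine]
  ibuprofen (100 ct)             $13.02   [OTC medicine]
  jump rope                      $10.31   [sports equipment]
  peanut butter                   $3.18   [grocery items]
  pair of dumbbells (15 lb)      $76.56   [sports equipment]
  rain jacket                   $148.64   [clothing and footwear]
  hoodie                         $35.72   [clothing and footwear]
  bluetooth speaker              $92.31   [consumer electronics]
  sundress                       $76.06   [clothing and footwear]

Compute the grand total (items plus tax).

$1173.76

Game controller $80.21: consumer electronics → 3.25% + 2.25% county = 5.5% → $4.41
Tablet $551.32: consumer electronics → 3.25% + 2.25% county = 5.5% → $30.32
2% milk (gallon) $3.30: grocery items → 9.75% + 0% county = 9.75% → $0.32
Acetaminophen (200 ct) $12.74: OTC medicine → 0% + 0% county = 0% → $0.00
Ibuprofen (100 ct) $13.02: OTC medicine → 0% + 0% county = 0% → $0.00
Jump rope $10.31: sports equipment → 4% + 0.5% county = 4.5% → $0.46
Peanut butter $3.18: grocery items → 9.75% + 0% county = 9.75% → $0.31
Pair of dumbbells (15 lb) $76.56: sports equipment → 4% + 0.5% county = 4.5% → $3.45
Rain jacket $148.64: clothing and footwear → 7.5% + 2.5% county = 10% → $14.86
Hoodie $35.72: clothing and footwear → 7.5% + 2.5% county = 10% → $3.57
Bluetooth speaker $92.31: consumer electronics → 3.25% + 2.25% county = 5.5% → $5.08
Sundress $76.06: clothing and footwear → 7.5% + 2.5% county = 10% → $7.61
Subtotal = $1103.37; tax = $70.39; total due = $1173.76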